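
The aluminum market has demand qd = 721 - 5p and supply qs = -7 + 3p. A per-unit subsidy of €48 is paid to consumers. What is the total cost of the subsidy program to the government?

Pre-subsidy: 721 - 5p = -7 + 3p gives p* = 91, q* = 266.
With the rebate, buyers effectively pay pb = ps − 48, where ps is the price sellers receive.
Demand in terms of ps becomes qd = 721 − 5(ps − 48) = 961 - 5ps. Setting this equal to supply: 961 - 5ps = -7 + 3ps, so ps = 121.
Buyers pay pb = 121 − 48 = 73; q' = -7 + 3·121 = 356.
Government outlay = subsidy × quantity = 48 × 356 = 17088.

Government cost = €17088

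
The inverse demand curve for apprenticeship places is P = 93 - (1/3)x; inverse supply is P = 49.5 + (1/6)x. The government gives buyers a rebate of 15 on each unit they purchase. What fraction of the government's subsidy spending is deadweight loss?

Pre-subsidy: 93 - (1/3)x = 49.5 + (1/6)x gives x* = 87 and P* = 64.
With the rebate, buyers effectively pay Pb = Ps − 15, where Ps is the price sellers receive.
On the curves, Pb = 93 - (1/3)x and Ps = 49.5 + (1/6)x; the wedge Ps − Pb = 15 gives 49.5 + (1/6)x − (93 - (1/3)x) = 15, so x' = 117.
Then Pb = 93 − (1/3)·117 = 54 and Ps = 49.5 + (1/6)·117 = 69.
ΔCS = ½(87 + 117)(64 − 54) = 1020; ΔPS = ½(87 + 117)(69 − 64) = 510.
Government spending = 15 × 117 = 1755.
DWL = ½ × 15 × (117 − 87) = 225; fraction = 225 / 1755 = 5/39.

DWL / government spending = 5/39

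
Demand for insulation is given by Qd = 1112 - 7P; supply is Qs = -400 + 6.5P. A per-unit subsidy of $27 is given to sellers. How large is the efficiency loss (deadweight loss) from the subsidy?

Pre-subsidy: 1112 - 7P = -400 + 6.5P gives P* = 112, Q* = 328.
With the subsidy, sellers receive Ps = Pb + 27 for each unit, where Pb is the price buyers pay.
Supply in terms of Pb becomes Qs = -400 + 6.5(Pb + 27) = -224.5 + 6.5Pb. Setting this equal to demand: 1112 - 7Pb = -224.5 + 6.5Pb, so Pb = 99.
Sellers receive Ps = 99 + 27 = 126; Q' = 1112 − 7·99 = 419.
The subsidy expands output by 419 − 328 = 91 past the efficient level; on those units the gap between marginal cost and willingness to pay runs from 0 up to 27.
DWL = ½ × 27 × 91 = 1228.5.

Deadweight loss = $1228.5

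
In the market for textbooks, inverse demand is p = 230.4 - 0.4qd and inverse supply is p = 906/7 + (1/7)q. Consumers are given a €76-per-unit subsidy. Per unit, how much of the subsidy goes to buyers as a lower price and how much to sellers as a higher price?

Pre-subsidy: 230.4 - 0.4q = 906/7 + (1/7)q gives q* = 186 and p* = 156.
With the rebate, buyers effectively pay pb = ps − 76, where ps is the price sellers receive.
On the curves, pb = 230.4 - 0.4q and ps = 906/7 + (1/7)q; the wedge ps − pb = 76 gives 906/7 + (1/7)q − (230.4 - 0.4q) = 76, so q' = 326.
Then pb = 230.4 − 0.4·326 = 100 and ps = 906/7 + (1/7)·326 = 176.
Buyers' price falls by p* − pb = 156 − 100 = 56; sellers' price rises by ps − p* = 176 − 156 = 20.

Buyers gain €56 per unit; sellers gain €20 per unit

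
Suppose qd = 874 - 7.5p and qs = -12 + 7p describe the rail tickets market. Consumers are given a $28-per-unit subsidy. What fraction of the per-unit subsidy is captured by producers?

Pre-subsidy: 874 - 7.5p = -12 + 7p gives p* = 1772/29, q* = 12056/29.
With the rebate, buyers effectively pay pb = ps − 28, where ps is the price sellers receive.
Demand in terms of ps becomes qd = 874 − 7.5(ps − 28) = 1084 - 7.5ps. Setting this equal to supply: 1084 - 7.5ps = -12 + 7ps, so ps = 2192/29.
Buyers pay pb = 2192/29 − 28 = 1380/29; q' = -12 + 7·(2192/29) = 14996/29.
Buyers' price falls by p* − pb = 1772/29 − 1380/29 = 392/29; sellers' price rises by ps − p* = 2192/29 − 1772/29 = 420/29.
So producers capture (420/29)/28 = 15/29 of each unit of subsidy.

Producer share = 15/29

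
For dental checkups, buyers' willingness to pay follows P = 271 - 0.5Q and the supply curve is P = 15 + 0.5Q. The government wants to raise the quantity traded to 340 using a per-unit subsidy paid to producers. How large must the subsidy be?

Required subsidy s = 84 per unit

At Q = 340, from the demand curve buyers pay Pb = 271 − 0.5·340 = 101; from the supply curve sellers need Ps = 15 + 0.5·340 = 185.
The subsidy must fill the gap: s = Ps − Pb = 185 − 101 = 84.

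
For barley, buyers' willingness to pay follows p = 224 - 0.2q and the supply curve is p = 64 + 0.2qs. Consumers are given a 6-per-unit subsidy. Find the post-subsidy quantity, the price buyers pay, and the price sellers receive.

q' = 415; buyers pay 141; sellers receive 147

Pre-subsidy: 224 - 0.2q = 64 + 0.2q gives q* = 400 and p* = 144.
With the rebate, buyers effectively pay pb = ps − 6, where ps is the price sellers receive.
On the curves, pb = 224 - 0.2q and ps = 64 + 0.2q; the wedge ps − pb = 6 gives 64 + 0.2q − (224 - 0.2q) = 6, so q' = 415.
Then pb = 224 − 0.2·415 = 141 and ps = 64 + 0.2·415 = 147.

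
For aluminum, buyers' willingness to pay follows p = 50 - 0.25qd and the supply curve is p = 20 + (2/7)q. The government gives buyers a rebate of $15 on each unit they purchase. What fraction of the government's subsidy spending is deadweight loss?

Pre-subsidy: 50 - 0.25q = 20 + (2/7)q gives q* = 56 and p* = 36.
With the rebate, buyers effectively pay pb = ps − 15, where ps is the price sellers receive.
On the curves, pb = 50 - 0.25q and ps = 20 + (2/7)q; the wedge ps − pb = 15 gives 20 + (2/7)q − (50 - 0.25q) = 15, so q' = 84.
Then pb = 50 − 0.25·84 = 29 and ps = 20 + (2/7)·84 = 44.
ΔCS = ½(56 + 84)(36 − 29) = 490; ΔPS = ½(56 + 84)(44 − 36) = 560.
Government spending = 15 × 84 = 1260.
DWL = ½ × 15 × (84 − 56) = 210; fraction = 210 / 1260 = 1/6.

DWL / government spending = 1/6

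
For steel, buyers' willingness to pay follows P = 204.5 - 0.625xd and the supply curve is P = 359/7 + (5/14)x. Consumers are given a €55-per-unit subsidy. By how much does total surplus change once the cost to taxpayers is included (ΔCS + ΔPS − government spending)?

Net change in total surplus = -€1540

Pre-subsidy: 204.5 - 0.625x = 359/7 + (5/14)x gives x* = 156 and P* = 107.
With the rebate, buyers effectively pay Pb = Ps − 55, where Ps is the price sellers receive.
On the curves, Pb = 204.5 - 0.625x and Ps = 359/7 + (5/14)x; the wedge Ps − Pb = 55 gives 359/7 + (5/14)x − (204.5 - 0.625x) = 55, so x' = 212.
Then Pb = 204.5 − 0.625·212 = 72 and Ps = 359/7 + (5/14)·212 = 127.
ΔCS = ½(156 + 212)(107 − 72) = 6440; ΔPS = ½(156 + 212)(127 − 107) = 3680.
Government spending = 55 × 212 = 11660.
Net change = 6440 + 3680 − 11660 = -1540. The loss equals the DWL triangle ½·55·56.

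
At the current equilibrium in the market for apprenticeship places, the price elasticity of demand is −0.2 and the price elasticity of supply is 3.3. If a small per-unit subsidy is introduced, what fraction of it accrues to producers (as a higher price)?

Producer share = 2/35

For a small subsidy around the equilibrium, the benefit split depends on the relative slopes, which at a point are proportional to the elasticities.
Buyer share = εs/(εs + |εd|) = 3.3/(3.3 + 0.2) = 33/35; seller share = |εd|/(εs + |εd|) = 2/35.
So producers capture 2/35 of the subsidy.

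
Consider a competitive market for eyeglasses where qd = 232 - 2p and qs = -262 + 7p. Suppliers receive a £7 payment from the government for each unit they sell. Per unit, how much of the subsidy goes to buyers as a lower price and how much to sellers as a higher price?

Pre-subsidy: 232 - 2p = -262 + 7p gives p* = 494/9, q* = 1100/9.
With the subsidy, sellers receive ps = pb + 7 for each unit, where pb is the price buyers pay.
Supply in terms of pb becomes qs = -262 + 7(pb + 7) = -213 + 7pb. Setting this equal to demand: 232 - 2pb = -213 + 7pb, so pb = 445/9.
Sellers receive ps = 445/9 + 7 = 508/9; q' = 232 − 2·(445/9) = 1198/9.
Buyers' price falls by p* − pb = 494/9 − 445/9 = 49/9; sellers' price rises by ps − p* = 508/9 − 494/9 = 14/9.

Buyers gain 49/9 per unit; sellers gain 14/9 per unit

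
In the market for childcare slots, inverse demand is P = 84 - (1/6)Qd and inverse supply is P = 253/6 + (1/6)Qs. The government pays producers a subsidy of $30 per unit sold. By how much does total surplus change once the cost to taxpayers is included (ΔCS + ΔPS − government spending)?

Net change in total surplus = -$1350

Pre-subsidy: 84 - (1/6)Q = 253/6 + (1/6)Q gives Q* = 125.5 and P* = 757/12.
With the subsidy, sellers receive Ps = Pb + 30 for each unit, where Pb is the price buyers pay.
On the curves, Pb = 84 - (1/6)Q and Ps = 253/6 + (1/6)Q; the wedge Ps − Pb = 30 gives 253/6 + (1/6)Q − (84 - (1/6)Q) = 30, so Q' = 215.5.
Then Pb = 84 − (1/6)·215.5 = 577/12 and Ps = 253/6 + (1/6)·215.5 = 937/12.
ΔCS = ½(125.5 + 215.5)(757/12 − 577/12) = 2557.5; ΔPS = ½(125.5 + 215.5)(937/12 − 757/12) = 2557.5.
Government spending = 30 × 215.5 = 6465.
Net change = 2557.5 + 2557.5 − 6465 = -1350. The loss equals the DWL triangle ½·30·90.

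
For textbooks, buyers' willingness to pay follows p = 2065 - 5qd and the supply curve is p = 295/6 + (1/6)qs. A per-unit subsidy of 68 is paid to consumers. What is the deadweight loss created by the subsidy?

Pre-subsidy: 2065 - 5q = 295/6 + (1/6)q gives q* = 12095/31 and p* = 3540/31.
With the rebate, buyers effectively pay pb = ps − 68, where ps is the price sellers receive.
On the curves, pb = 2065 - 5q and ps = 295/6 + (1/6)q; the wedge ps − pb = 68 gives 295/6 + (1/6)q − (2065 - 5q) = 68, so q' = 12503/31.
Then pb = 2065 − 5·(12503/31) = 1500/31 and ps = 295/6 + (1/6)·(12503/31) = 3608/31.
The subsidy expands output by 12503/31 − 12095/31 = 408/31 past the efficient level; on those units the gap between marginal cost and willingness to pay runs from 0 up to 68.
DWL = ½ × 68 × 408/31 = 13872/31.

Deadweight loss = 13872/31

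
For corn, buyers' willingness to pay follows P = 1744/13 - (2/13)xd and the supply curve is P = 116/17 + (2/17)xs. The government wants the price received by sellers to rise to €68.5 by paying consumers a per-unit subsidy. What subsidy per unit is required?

At a seller price of 68.5, quantity supplied is -58 + 8.5·68.5 = 524.25.
Buyers absorb 524.25 only when they pay Pb = 1744/13 − (2/13)·524.25 = 53.5.
s = Ps − Pb = 68.5 − 53.5 = 15.

Required subsidy s = €15 per unit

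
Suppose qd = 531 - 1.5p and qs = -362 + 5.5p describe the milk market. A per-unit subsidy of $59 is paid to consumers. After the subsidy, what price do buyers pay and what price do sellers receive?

Pre-subsidy: 531 - 1.5p = -362 + 5.5p gives p* = 893/7, q* = 4755/14.
With the rebate, buyers effectively pay pb = ps − 59, where ps is the price sellers receive.
Demand in terms of ps becomes qd = 531 − 1.5(ps − 59) = 619.5 - 1.5ps. Setting this equal to supply: 619.5 - 1.5ps = -362 + 5.5ps, so ps = 1963/14.
Buyers pay pb = 1963/14 − 59 = 1137/14; q' = -362 + 5.5·(1963/14) = 11457/28.

Buyers pay 1137/14; sellers receive 1963/14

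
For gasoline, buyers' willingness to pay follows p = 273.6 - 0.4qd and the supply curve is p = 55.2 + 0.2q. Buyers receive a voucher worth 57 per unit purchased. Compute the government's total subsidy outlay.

Pre-subsidy: 273.6 - 0.4q = 55.2 + 0.2q gives q* = 364 and p* = 128.
With the rebate, buyers effectively pay pb = ps − 57, where ps is the price sellers receive.
On the curves, pb = 273.6 - 0.4q and ps = 55.2 + 0.2q; the wedge ps − pb = 57 gives 55.2 + 0.2q − (273.6 - 0.4q) = 57, so q' = 459.
Then pb = 273.6 − 0.4·459 = 90 and ps = 55.2 + 0.2·459 = 147.
Government outlay = subsidy × quantity = 57 × 459 = 26163.

Government cost = 26163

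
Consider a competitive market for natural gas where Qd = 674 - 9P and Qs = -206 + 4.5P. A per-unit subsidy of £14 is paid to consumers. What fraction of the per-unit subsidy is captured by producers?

Producer share = 2/3

Pre-subsidy: 674 - 9P = -206 + 4.5P gives P* = 1760/27, Q* = 262/3.
With the rebate, buyers effectively pay Pb = Ps − 14, where Ps is the price sellers receive.
Demand in terms of Ps becomes Qd = 674 − 9(Ps − 14) = 800 - 9Ps. Setting this equal to supply: 800 - 9Ps = -206 + 4.5Ps, so Ps = 2012/27.
Buyers pay Pb = 2012/27 − 14 = 1634/27; Q' = -206 + 4.5·(2012/27) = 388/3.
Buyers' price falls by P* − Pb = 1760/27 − 1634/27 = 14/3; sellers' price rises by Ps − P* = 2012/27 − 1760/27 = 28/3.
So producers capture (28/3)/14 = 2/3 of each unit of subsidy.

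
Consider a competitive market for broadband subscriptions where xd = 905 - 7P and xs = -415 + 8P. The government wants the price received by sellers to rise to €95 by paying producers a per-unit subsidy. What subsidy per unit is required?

Required subsidy s = €15 per unit

At a seller price of 95, quantity supplied is -415 + 8·95 = 345.
Buyers absorb 345 only when they pay Pb with 905 − 7·Pb = 345, i.e. Pb = 80.
s = Ps − Pb = 95 − 80 = 15.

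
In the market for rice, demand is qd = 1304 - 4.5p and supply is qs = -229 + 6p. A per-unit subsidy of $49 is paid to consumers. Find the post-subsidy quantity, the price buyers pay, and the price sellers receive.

Pre-subsidy: 1304 - 4.5p = -229 + 6p gives p* = 146, q* = 647.
With the rebate, buyers effectively pay pb = ps − 49, where ps is the price sellers receive.
Demand in terms of ps becomes qd = 1304 − 4.5(ps − 49) = 1524.5 - 4.5ps. Setting this equal to supply: 1524.5 - 4.5ps = -229 + 6ps, so ps = 167.
Buyers pay pb = 167 − 49 = 118; q' = -229 + 6·167 = 773.

q' = 773; buyers pay $118; sellers receive $167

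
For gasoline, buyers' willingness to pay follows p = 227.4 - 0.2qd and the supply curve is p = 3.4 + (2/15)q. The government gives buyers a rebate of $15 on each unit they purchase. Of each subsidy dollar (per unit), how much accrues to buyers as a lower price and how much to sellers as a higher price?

Pre-subsidy: 227.4 - 0.2q = 3.4 + (2/15)q gives q* = 672 and p* = 93.
With the rebate, buyers effectively pay pb = ps − 15, where ps is the price sellers receive.
On the curves, pb = 227.4 - 0.2q and ps = 3.4 + (2/15)q; the wedge ps − pb = 15 gives 3.4 + (2/15)q − (227.4 - 0.2q) = 15, so q' = 717.
Then pb = 227.4 − 0.2·717 = 84 and ps = 3.4 + (2/15)·717 = 99.
Buyers' price falls by p* − pb = 93 − 84 = 9; sellers' price rises by ps − p* = 99 − 93 = 6.

Buyers gain $9 per unit; sellers gain $6 per unit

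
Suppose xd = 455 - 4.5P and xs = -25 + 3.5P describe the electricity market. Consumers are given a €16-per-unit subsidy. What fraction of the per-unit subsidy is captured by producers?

Producer share = 0.5625

Pre-subsidy: 455 - 4.5P = -25 + 3.5P gives P* = 60, x* = 185.
With the rebate, buyers effectively pay Pb = Ps − 16, where Ps is the price sellers receive.
Demand in terms of Ps becomes xd = 455 − 4.5(Ps − 16) = 527 - 4.5Ps. Setting this equal to supply: 527 - 4.5Ps = -25 + 3.5Ps, so Ps = 69.
Buyers pay Pb = 69 − 16 = 53; x' = -25 + 3.5·69 = 216.5.
Buyers' price falls by P* − Pb = 60 − 53 = 7; sellers' price rises by Ps − P* = 69 − 60 = 9.
So producers capture 9/16 = 0.5625 of each unit of subsidy.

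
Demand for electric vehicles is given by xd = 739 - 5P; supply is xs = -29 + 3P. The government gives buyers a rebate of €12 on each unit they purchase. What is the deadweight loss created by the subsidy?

Pre-subsidy: 739 - 5P = -29 + 3P gives P* = 96, x* = 259.
With the rebate, buyers effectively pay Pb = Ps − 12, where Ps is the price sellers receive.
Demand in terms of Ps becomes xd = 739 − 5(Ps − 12) = 799 - 5Ps. Setting this equal to supply: 799 - 5Ps = -29 + 3Ps, so Ps = 103.5.
Buyers pay Pb = 103.5 − 12 = 91.5; x' = -29 + 3·103.5 = 281.5.
The subsidy expands output by 281.5 − 259 = 22.5 past the efficient level; on those units the gap between marginal cost and willingness to pay runs from 0 up to 12.
DWL = ½ × 12 × 22.5 = 135.

Deadweight loss = €135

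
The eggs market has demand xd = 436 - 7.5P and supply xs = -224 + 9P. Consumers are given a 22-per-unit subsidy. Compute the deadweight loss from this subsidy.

Pre-subsidy: 436 - 7.5P = -224 + 9P gives P* = 40, x* = 136.
With the rebate, buyers effectively pay Pb = Ps − 22, where Ps is the price sellers receive.
Demand in terms of Ps becomes xd = 436 − 7.5(Ps − 22) = 601 - 7.5Ps. Setting this equal to supply: 601 - 7.5Ps = -224 + 9Ps, so Ps = 50.
Buyers pay Pb = 50 − 22 = 28; x' = -224 + 9·50 = 226.
The subsidy expands output by 226 − 136 = 90 past the efficient level; on those units the gap between marginal cost and willingness to pay runs from 0 up to 22.
DWL = ½ × 22 × 90 = 990.

Deadweight loss = 990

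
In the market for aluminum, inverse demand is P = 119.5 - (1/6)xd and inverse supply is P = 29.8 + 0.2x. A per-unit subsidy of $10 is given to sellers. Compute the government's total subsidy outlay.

Government cost = 29910/11

Pre-subsidy: 119.5 - (1/6)x = 29.8 + 0.2x gives x* = 2691/11 and P* = 866/11.
With the subsidy, sellers receive Ps = Pb + 10 for each unit, where Pb is the price buyers pay.
On the curves, Pb = 119.5 - (1/6)x and Ps = 29.8 + 0.2x; the wedge Ps − Pb = 10 gives 29.8 + 0.2x − (119.5 - (1/6)x) = 10, so x' = 2991/11.
Then Pb = 119.5 − (1/6)·(2991/11) = 816/11 and Ps = 29.8 + 0.2·(2991/11) = 926/11.
Government outlay = subsidy × quantity = 10 × 2991/11 = 29910/11.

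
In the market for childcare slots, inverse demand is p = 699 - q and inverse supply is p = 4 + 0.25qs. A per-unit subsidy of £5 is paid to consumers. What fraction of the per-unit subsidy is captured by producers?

Pre-subsidy: 699 - q = 4 + 0.25q gives q* = 556 and p* = 143.
With the rebate, buyers effectively pay pb = ps − 5, where ps is the price sellers receive.
On the curves, pb = 699 - q and ps = 4 + 0.25q; the wedge ps − pb = 5 gives 4 + 0.25q − (699 - q) = 5, so q' = 560.
Then pb = 699 − 1·560 = 139 and ps = 4 + 0.25·560 = 144.
Buyers' price falls by p* − pb = 143 − 139 = 4; sellers' price rises by ps − p* = 144 − 143 = 1.
So producers capture 1/5 = 0.2 of each unit of subsidy.

Producer share = 0.2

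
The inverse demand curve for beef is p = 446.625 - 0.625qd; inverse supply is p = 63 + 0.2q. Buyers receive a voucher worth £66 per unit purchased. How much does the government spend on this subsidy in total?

Pre-subsidy: 446.625 - 0.625q = 63 + 0.2q gives q* = 465 and p* = 156.
With the rebate, buyers effectively pay pb = ps − 66, where ps is the price sellers receive.
On the curves, pb = 446.625 - 0.625q and ps = 63 + 0.2q; the wedge ps − pb = 66 gives 63 + 0.2q − (446.625 - 0.625q) = 66, so q' = 545.
Then pb = 446.625 − 0.625·545 = 106 and ps = 63 + 0.2·545 = 172.
Government outlay = subsidy × quantity = 66 × 545 = 35970.

Government cost = £35970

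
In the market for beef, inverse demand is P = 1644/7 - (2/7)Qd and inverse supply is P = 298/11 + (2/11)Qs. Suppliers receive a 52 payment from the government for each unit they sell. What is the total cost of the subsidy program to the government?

Government cost = 260026/9

Pre-subsidy: 1644/7 - (2/7)Q = 298/11 + (2/11)Q gives Q* = 7999/18 and P* = 971/9.
With the subsidy, sellers receive Ps = Pb + 52 for each unit, where Pb is the price buyers pay.
On the curves, Pb = 1644/7 - (2/7)Q and Ps = 298/11 + (2/11)Q; the wedge Ps − Pb = 52 gives 298/11 + (2/11)Q − (1644/7 - (2/7)Q) = 52, so Q' = 10001/18.
Then Pb = 1644/7 − (2/7)·(10001/18) = 685/9 and Ps = 298/11 + (2/11)·(10001/18) = 1153/9.
Government outlay = subsidy × quantity = 52 × 10001/18 = 260026/9.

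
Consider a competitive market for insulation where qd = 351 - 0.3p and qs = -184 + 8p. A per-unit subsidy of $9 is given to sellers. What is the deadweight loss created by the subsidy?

Pre-subsidy: 351 - 0.3p = -184 + 8p gives p* = 5350/83, q* = 27528/83.
With the subsidy, sellers receive ps = pb + 9 for each unit, where pb is the price buyers pay.
Supply in terms of pb becomes qs = -184 + 8(pb + 9) = -112 + 8pb. Setting this equal to demand: 351 - 0.3pb = -112 + 8pb, so pb = 4630/83.
Sellers receive ps = 4630/83 + 9 = 5377/83; q' = 351 − 0.3·(4630/83) = 27744/83.
The subsidy expands output by 27744/83 − 27528/83 = 216/83 past the efficient level; on those units the gap between marginal cost and willingness to pay runs from 0 up to 9.
DWL = ½ × 9 × 216/83 = 972/83.

Deadweight loss = 972/83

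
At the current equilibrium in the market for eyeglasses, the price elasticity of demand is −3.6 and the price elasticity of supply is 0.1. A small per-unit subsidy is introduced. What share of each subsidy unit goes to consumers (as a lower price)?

Consumer share = 1/37

For a small subsidy around the equilibrium, the benefit split depends on the relative slopes, which at a point are proportional to the elasticities.
Buyer share = εs/(εs + |εd|) = 0.1/(0.1 + 3.6) = 1/37; seller share = |εd|/(εs + |εd|) = 36/37.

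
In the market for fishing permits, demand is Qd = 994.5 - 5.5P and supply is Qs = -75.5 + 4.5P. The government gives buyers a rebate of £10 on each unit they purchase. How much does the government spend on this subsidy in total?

Government cost = £4307.5

Pre-subsidy: 994.5 - 5.5P = -75.5 + 4.5P gives P* = 107, Q* = 406.
With the rebate, buyers effectively pay Pb = Ps − 10, where Ps is the price sellers receive.
Demand in terms of Ps becomes Qd = 994.5 − 5.5(Ps − 10) = 1049.5 - 5.5Ps. Setting this equal to supply: 1049.5 - 5.5Ps = -75.5 + 4.5Ps, so Ps = 112.5.
Buyers pay Pb = 112.5 − 10 = 102.5; Q' = -75.5 + 4.5·112.5 = 430.75.
Government outlay = subsidy × quantity = 10 × 430.75 = 4307.5.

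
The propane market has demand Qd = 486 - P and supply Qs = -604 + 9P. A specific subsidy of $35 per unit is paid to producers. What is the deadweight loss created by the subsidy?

Pre-subsidy: 486 - P = -604 + 9P gives P* = 109, Q* = 377.
With the subsidy, sellers receive Ps = Pb + 35 for each unit, where Pb is the price buyers pay.
Supply in terms of Pb becomes Qs = -604 + 9(Pb + 35) = -289 + 9Pb. Setting this equal to demand: 486 - Pb = -289 + 9Pb, so Pb = 77.5.
Sellers receive Ps = 77.5 + 35 = 112.5; Q' = 486 − 1·77.5 = 408.5.
The subsidy expands output by 408.5 − 377 = 31.5 past the efficient level; on those units the gap between marginal cost and willingness to pay runs from 0 up to 35.
DWL = ½ × 35 × 31.5 = 551.25.

Deadweight loss = $551.25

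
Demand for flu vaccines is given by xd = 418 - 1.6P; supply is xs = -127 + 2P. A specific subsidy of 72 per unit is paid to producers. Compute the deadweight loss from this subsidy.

Pre-subsidy: 418 - 1.6P = -127 + 2P gives P* = 2725/18, x* = 1582/9.
With the subsidy, sellers receive Ps = Pb + 72 for each unit, where Pb is the price buyers pay.
Supply in terms of Pb becomes xs = -127 + 2(Pb + 72) = 17 + 2Pb. Setting this equal to demand: 418 - 1.6Pb = 17 + 2Pb, so Pb = 2005/18.
Sellers receive Ps = 2005/18 + 72 = 3301/18; x' = 418 − 1.6·(2005/18) = 2158/9.
The subsidy expands output by 2158/9 − 1582/9 = 64 past the efficient level; on those units the gap between marginal cost and willingness to pay runs from 0 up to 72.
DWL = ½ × 72 × 64 = 2304.

Deadweight loss = 2304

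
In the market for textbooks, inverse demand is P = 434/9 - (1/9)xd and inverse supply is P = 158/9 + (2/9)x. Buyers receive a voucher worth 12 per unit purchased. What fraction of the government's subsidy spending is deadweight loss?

Pre-subsidy: 434/9 - (1/9)x = 158/9 + (2/9)x gives x* = 92 and P* = 38.
With the rebate, buyers effectively pay Pb = Ps − 12, where Ps is the price sellers receive.
On the curves, Pb = 434/9 - (1/9)x and Ps = 158/9 + (2/9)x; the wedge Ps − Pb = 12 gives 158/9 + (2/9)x − (434/9 - (1/9)x) = 12, so x' = 128.
Then Pb = 434/9 − (1/9)·128 = 34 and Ps = 158/9 + (2/9)·128 = 46.
ΔCS = ½(92 + 128)(38 − 34) = 440; ΔPS = ½(92 + 128)(46 − 38) = 880.
Government spending = 12 × 128 = 1536.
DWL = ½ × 12 × (128 − 92) = 216; fraction = 216 / 1536 = 0.140625.

DWL / government spending = 0.140625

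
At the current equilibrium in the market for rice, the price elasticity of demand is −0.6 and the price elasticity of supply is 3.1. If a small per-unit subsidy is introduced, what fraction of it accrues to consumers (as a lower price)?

Consumer share = 31/37

For a small subsidy around the equilibrium, the benefit split depends on the relative slopes, which at a point are proportional to the elasticities.
Buyer share = εs/(εs + |εd|) = 3.1/(3.1 + 0.6) = 31/37; seller share = |εd|/(εs + |εd|) = 6/37.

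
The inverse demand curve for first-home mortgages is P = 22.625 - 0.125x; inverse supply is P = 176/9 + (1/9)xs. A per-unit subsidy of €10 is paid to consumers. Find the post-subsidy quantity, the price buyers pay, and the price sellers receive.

Pre-subsidy: 22.625 - 0.125x = 176/9 + (1/9)x gives x* = 13 and P* = 21.
With the rebate, buyers effectively pay Pb = Ps − 10, where Ps is the price sellers receive.
On the curves, Pb = 22.625 - 0.125x and Ps = 176/9 + (1/9)x; the wedge Ps − Pb = 10 gives 176/9 + (1/9)x − (22.625 - 0.125x) = 10, so x' = 941/17.
Then Pb = 22.625 − 0.125·(941/17) = 267/17 and Ps = 176/9 + (1/9)·(941/17) = 437/17.

x' = 941/17; buyers pay 267/17; sellers receive 437/17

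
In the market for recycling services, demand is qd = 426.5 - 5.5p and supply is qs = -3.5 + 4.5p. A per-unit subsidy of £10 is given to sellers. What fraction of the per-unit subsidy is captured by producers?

Pre-subsidy: 426.5 - 5.5p = -3.5 + 4.5p gives p* = 43, q* = 190.
With the subsidy, sellers receive ps = pb + 10 for each unit, where pb is the price buyers pay.
Supply in terms of pb becomes qs = -3.5 + 4.5(pb + 10) = 41.5 + 4.5pb. Setting this equal to demand: 426.5 - 5.5pb = 41.5 + 4.5pb, so pb = 38.5.
Sellers receive ps = 38.5 + 10 = 48.5; q' = 426.5 − 5.5·38.5 = 214.75.
Buyers' price falls by p* − pb = 43 − 38.5 = 4.5; sellers' price rises by ps − p* = 48.5 − 43 = 5.5.
So producers capture 5.5/10 = 0.55 of each unit of subsidy.

Producer share = 0.55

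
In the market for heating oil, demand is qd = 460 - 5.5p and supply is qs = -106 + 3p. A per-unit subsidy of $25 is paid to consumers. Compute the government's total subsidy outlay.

Pre-subsidy: 460 - 5.5p = -106 + 3p gives p* = 1132/17, q* = 1594/17.
With the rebate, buyers effectively pay pb = ps − 25, where ps is the price sellers receive.
Demand in terms of ps becomes qd = 460 − 5.5(ps − 25) = 597.5 - 5.5ps. Setting this equal to supply: 597.5 - 5.5ps = -106 + 3ps, so ps = 1407/17.
Buyers pay pb = 1407/17 − 25 = 982/17; q' = -106 + 3·(1407/17) = 2419/17.
Government outlay = subsidy × quantity = 25 × 2419/17 = 60475/17.

Government cost = 60475/17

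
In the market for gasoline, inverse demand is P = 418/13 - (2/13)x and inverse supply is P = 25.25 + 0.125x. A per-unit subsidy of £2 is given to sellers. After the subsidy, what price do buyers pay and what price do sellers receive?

Buyers pay 790/29; sellers receive 848/29

Pre-subsidy: 418/13 - (2/13)x = 25.25 + 0.125x gives x* = 718/29 and P* = 822/29.
With the subsidy, sellers receive Ps = Pb + 2 for each unit, where Pb is the price buyers pay.
On the curves, Pb = 418/13 - (2/13)x and Ps = 25.25 + 0.125x; the wedge Ps − Pb = 2 gives 25.25 + 0.125x − (418/13 - (2/13)x) = 2, so x' = 926/29.
Then Pb = 418/13 − (2/13)·(926/29) = 790/29 and Ps = 25.25 + 0.125·(926/29) = 848/29.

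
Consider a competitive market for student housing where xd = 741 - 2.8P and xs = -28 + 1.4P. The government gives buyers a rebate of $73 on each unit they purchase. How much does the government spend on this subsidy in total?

Pre-subsidy: 741 - 2.8P = -28 + 1.4P gives P* = 3845/21, x* = 685/3.
With the rebate, buyers effectively pay Pb = Ps − 73, where Ps is the price sellers receive.
Demand in terms of Ps becomes xd = 741 − 2.8(Ps − 73) = 945.4 - 2.8Ps. Setting this equal to supply: 945.4 - 2.8Ps = -28 + 1.4Ps, so Ps = 4867/21.
Buyers pay Pb = 4867/21 − 73 = 3334/21; x' = -28 + 1.4·(4867/21) = 4447/15.
Government outlay = subsidy × quantity = 73 × 4447/15 = 324631/15.

Government cost = 324631/15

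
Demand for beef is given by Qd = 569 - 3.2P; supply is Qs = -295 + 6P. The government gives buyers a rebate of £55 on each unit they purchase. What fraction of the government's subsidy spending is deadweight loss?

Pre-subsidy: 569 - 3.2P = -295 + 6P gives P* = 2160/23, Q* = 6175/23.
With the rebate, buyers effectively pay Pb = Ps − 55, where Ps is the price sellers receive.
Demand in terms of Ps becomes Qd = 569 − 3.2(Ps − 55) = 745 - 3.2Ps. Setting this equal to supply: 745 - 3.2Ps = -295 + 6Ps, so Ps = 2600/23.
Buyers pay Pb = 2600/23 − 55 = 1335/23; Q' = -295 + 6·(2600/23) = 8815/23.
ΔCS = ½(6175/23 + 8815/23)(2160/23 − 1335/23) = 6183375/529; ΔPS = ½(6175/23 + 8815/23)(2600/23 − 2160/23) = 3297800/529.
Government spending = 55 × 8815/23 = 484825/23.
DWL = ½ × 55 × (8815/23 − 6175/23) = 72600/23; fraction = (72600/23) / (484825/23) = 264/1763.

DWL / government spending = 264/1763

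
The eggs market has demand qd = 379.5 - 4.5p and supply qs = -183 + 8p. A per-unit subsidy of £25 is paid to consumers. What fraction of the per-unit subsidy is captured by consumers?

Consumer share = 0.64

Pre-subsidy: 379.5 - 4.5p = -183 + 8p gives p* = 45, q* = 177.
With the rebate, buyers effectively pay pb = ps − 25, where ps is the price sellers receive.
Demand in terms of ps becomes qd = 379.5 − 4.5(ps − 25) = 492 - 4.5ps. Setting this equal to supply: 492 - 4.5ps = -183 + 8ps, so ps = 54.
Buyers pay pb = 54 − 25 = 29; q' = -183 + 8·54 = 249.
Buyers' price falls by p* − pb = 45 − 29 = 16; sellers' price rises by ps − p* = 54 − 45 = 9.
So consumers capture 16/25 = 0.64 of each unit of subsidy.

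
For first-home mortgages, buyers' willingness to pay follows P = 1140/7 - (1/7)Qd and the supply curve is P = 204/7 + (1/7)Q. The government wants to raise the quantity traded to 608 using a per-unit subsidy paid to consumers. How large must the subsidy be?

Required subsidy s = 40 per unit

At Q = 608, from the demand curve buyers pay Pb = 1140/7 − (1/7)·608 = 76; from the supply curve sellers need Ps = 204/7 + (1/7)·608 = 116.
The subsidy must fill the gap: s = Ps − Pb = 116 − 76 = 40.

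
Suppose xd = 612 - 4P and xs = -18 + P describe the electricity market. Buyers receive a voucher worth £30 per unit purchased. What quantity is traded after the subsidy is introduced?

Pre-subsidy: 612 - 4P = -18 + P gives P* = 126, x* = 108.
With the rebate, buyers effectively pay Pb = Ps − 30, where Ps is the price sellers receive.
Demand in terms of Ps becomes xd = 612 − 4(Ps − 30) = 732 - 4Ps. Setting this equal to supply: 732 - 4Ps = -18 + Ps, so Ps = 150.
Buyers pay Pb = 150 − 30 = 120; x' = -18 + 1·150 = 132.

x' = 132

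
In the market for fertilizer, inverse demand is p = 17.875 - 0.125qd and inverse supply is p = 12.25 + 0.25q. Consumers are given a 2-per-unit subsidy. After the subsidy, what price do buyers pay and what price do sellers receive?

Buyers pay 46/3; sellers receive 52/3

Pre-subsidy: 17.875 - 0.125q = 12.25 + 0.25q gives q* = 15 and p* = 16.
With the rebate, buyers effectively pay pb = ps − 2, where ps is the price sellers receive.
On the curves, pb = 17.875 - 0.125q and ps = 12.25 + 0.25q; the wedge ps − pb = 2 gives 12.25 + 0.25q − (17.875 - 0.125q) = 2, so q' = 61/3.
Then pb = 17.875 − 0.125·(61/3) = 46/3 and ps = 12.25 + 0.25·(61/3) = 52/3.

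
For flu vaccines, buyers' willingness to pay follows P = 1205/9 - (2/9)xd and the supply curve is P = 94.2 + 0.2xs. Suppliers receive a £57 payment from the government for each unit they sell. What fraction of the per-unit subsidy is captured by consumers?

Consumer share = 10/19

Pre-subsidy: 1205/9 - (2/9)x = 94.2 + 0.2x gives x* = 94 and P* = 113.
With the subsidy, sellers receive Ps = Pb + 57 for each unit, where Pb is the price buyers pay.
On the curves, Pb = 1205/9 - (2/9)x and Ps = 94.2 + 0.2x; the wedge Ps − Pb = 57 gives 94.2 + 0.2x − (1205/9 - (2/9)x) = 57, so x' = 229.
Then Pb = 1205/9 − (2/9)·229 = 83 and Ps = 94.2 + 0.2·229 = 140.
Buyers' price falls by P* − Pb = 113 − 83 = 30; sellers' price rises by Ps − P* = 140 − 113 = 27.
So consumers capture 30/57 = 10/19 of each unit of subsidy.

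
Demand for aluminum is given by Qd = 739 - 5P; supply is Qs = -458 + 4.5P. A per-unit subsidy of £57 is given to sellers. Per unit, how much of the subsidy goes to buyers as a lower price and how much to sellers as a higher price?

Buyers gain £27 per unit; sellers gain £30 per unit

Pre-subsidy: 739 - 5P = -458 + 4.5P gives P* = 126, Q* = 109.
With the subsidy, sellers receive Ps = Pb + 57 for each unit, where Pb is the price buyers pay.
Supply in terms of Pb becomes Qs = -458 + 4.5(Pb + 57) = -201.5 + 4.5Pb. Setting this equal to demand: 739 - 5Pb = -201.5 + 4.5Pb, so Pb = 99.
Sellers receive Ps = 99 + 57 = 156; Q' = 739 − 5·99 = 244.
Buyers' price falls by P* − Pb = 126 − 99 = 27; sellers' price rises by Ps − P* = 156 − 126 = 30.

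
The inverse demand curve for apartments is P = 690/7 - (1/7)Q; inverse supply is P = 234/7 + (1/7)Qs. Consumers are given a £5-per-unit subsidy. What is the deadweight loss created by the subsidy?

Deadweight loss = £43.75

Pre-subsidy: 690/7 - (1/7)Q = 234/7 + (1/7)Q gives Q* = 228 and P* = 66.
With the rebate, buyers effectively pay Pb = Ps − 5, where Ps is the price sellers receive.
On the curves, Pb = 690/7 - (1/7)Q and Ps = 234/7 + (1/7)Q; the wedge Ps − Pb = 5 gives 234/7 + (1/7)Q − (690/7 - (1/7)Q) = 5, so Q' = 245.5.
Then Pb = 690/7 − (1/7)·245.5 = 63.5 and Ps = 234/7 + (1/7)·245.5 = 68.5.
The subsidy expands output by 245.5 − 228 = 17.5 past the efficient level; on those units the gap between marginal cost and willingness to pay runs from 0 up to 5.
DWL = ½ × 5 × 17.5 = 43.75.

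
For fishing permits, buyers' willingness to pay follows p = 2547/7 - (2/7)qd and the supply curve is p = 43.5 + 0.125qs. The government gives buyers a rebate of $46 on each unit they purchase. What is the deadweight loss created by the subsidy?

Pre-subsidy: 2547/7 - (2/7)q = 43.5 + 0.125q gives q* = 780 and p* = 141.
With the rebate, buyers effectively pay pb = ps − 46, where ps is the price sellers receive.
On the curves, pb = 2547/7 - (2/7)q and ps = 43.5 + 0.125q; the wedge ps − pb = 46 gives 43.5 + 0.125q − (2547/7 - (2/7)q) = 46, so q' = 892.
Then pb = 2547/7 − (2/7)·892 = 109 and ps = 43.5 + 0.125·892 = 155.
The subsidy expands output by 892 − 780 = 112 past the efficient level; on those units the gap between marginal cost and willingness to pay runs from 0 up to 46.
DWL = ½ × 46 × 112 = 2576.

Deadweight loss = $2576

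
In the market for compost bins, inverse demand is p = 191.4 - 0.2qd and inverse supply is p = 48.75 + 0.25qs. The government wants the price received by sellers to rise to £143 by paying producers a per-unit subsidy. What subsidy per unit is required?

At a seller price of 143, quantity supplied is -195 + 4·143 = 377.
Buyers absorb 377 only when they pay pb = 191.4 − 0.2·377 = 116.
s = ps − pb = 143 − 116 = 27.

Required subsidy s = £27 per unit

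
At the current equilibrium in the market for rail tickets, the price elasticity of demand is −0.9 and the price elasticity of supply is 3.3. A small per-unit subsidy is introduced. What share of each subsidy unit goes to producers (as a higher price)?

For a small subsidy around the equilibrium, the benefit split depends on the relative slopes, which at a point are proportional to the elasticities.
Buyer share = εs/(εs + |εd|) = 3.3/(3.3 + 0.9) = 11/14; seller share = |εd|/(εs + |εd|) = 3/14.
So producers capture 3/14 of the subsidy.

Producer share = 3/14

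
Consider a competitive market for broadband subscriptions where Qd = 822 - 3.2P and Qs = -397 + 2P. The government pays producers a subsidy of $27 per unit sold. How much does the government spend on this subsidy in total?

Pre-subsidy: 822 - 3.2P = -397 + 2P gives P* = 6095/26, Q* = 934/13.
With the subsidy, sellers receive Ps = Pb + 27 for each unit, where Pb is the price buyers pay.
Supply in terms of Pb becomes Qs = -397 + 2(Pb + 27) = -343 + 2Pb. Setting this equal to demand: 822 - 3.2Pb = -343 + 2Pb, so Pb = 5825/26.
Sellers receive Ps = 5825/26 + 27 = 6527/26; Q' = 822 − 3.2·(5825/26) = 1366/13.
Government outlay = subsidy × quantity = 27 × 1366/13 = 36882/13.

Government cost = 36882/13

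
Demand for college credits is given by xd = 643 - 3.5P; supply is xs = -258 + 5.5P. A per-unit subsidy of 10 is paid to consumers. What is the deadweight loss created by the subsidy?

Deadweight loss = 1925/18

Pre-subsidy: 643 - 3.5P = -258 + 5.5P gives P* = 901/9, x* = 5267/18.
With the rebate, buyers effectively pay Pb = Ps − 10, where Ps is the price sellers receive.
Demand in terms of Ps becomes xd = 643 − 3.5(Ps − 10) = 678 - 3.5Ps. Setting this equal to supply: 678 - 3.5Ps = -258 + 5.5Ps, so Ps = 104.
Buyers pay Pb = 104 − 10 = 94; x' = -258 + 5.5·104 = 314.
The subsidy expands output by 314 − 5267/18 = 385/18 past the efficient level; on those units the gap between marginal cost and willingness to pay runs from 0 up to 10.
DWL = ½ × 10 × 385/18 = 1925/18.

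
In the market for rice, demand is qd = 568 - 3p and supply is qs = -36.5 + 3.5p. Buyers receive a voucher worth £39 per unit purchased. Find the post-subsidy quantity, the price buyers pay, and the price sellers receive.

q' = 352; buyers pay £72; sellers receive £111

Pre-subsidy: 568 - 3p = -36.5 + 3.5p gives p* = 93, q* = 289.
With the rebate, buyers effectively pay pb = ps − 39, where ps is the price sellers receive.
Demand in terms of ps becomes qd = 568 − 3(ps − 39) = 685 - 3ps. Setting this equal to supply: 685 - 3ps = -36.5 + 3.5ps, so ps = 111.
Buyers pay pb = 111 − 39 = 72; q' = -36.5 + 3.5·111 = 352.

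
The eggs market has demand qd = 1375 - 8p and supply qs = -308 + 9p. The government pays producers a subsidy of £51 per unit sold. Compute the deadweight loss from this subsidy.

Deadweight loss = £5508

Pre-subsidy: 1375 - 8p = -308 + 9p gives p* = 99, q* = 583.
With the subsidy, sellers receive ps = pb + 51 for each unit, where pb is the price buyers pay.
Supply in terms of pb becomes qs = -308 + 9(pb + 51) = 151 + 9pb. Setting this equal to demand: 1375 - 8pb = 151 + 9pb, so pb = 72.
Sellers receive ps = 72 + 51 = 123; q' = 1375 − 8·72 = 799.
The subsidy expands output by 799 − 583 = 216 past the efficient level; on those units the gap between marginal cost and willingness to pay runs from 0 up to 51.
DWL = ½ × 51 × 216 = 5508.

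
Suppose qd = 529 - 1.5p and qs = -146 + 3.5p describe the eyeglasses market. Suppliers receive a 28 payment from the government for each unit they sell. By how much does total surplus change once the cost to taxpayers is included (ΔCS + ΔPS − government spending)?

Pre-subsidy: 529 - 1.5p = -146 + 3.5p gives p* = 135, q* = 326.5.
With the subsidy, sellers receive ps = pb + 28 for each unit, where pb is the price buyers pay.
Supply in terms of pb becomes qs = -146 + 3.5(pb + 28) = -48 + 3.5pb. Setting this equal to demand: 529 - 1.5pb = -48 + 3.5pb, so pb = 115.4.
Sellers receive ps = 115.4 + 28 = 143.4; q' = 529 − 1.5·115.4 = 355.9.
ΔCS = ½(326.5 + 355.9)(135 − 115.4) = 6687.52; ΔPS = ½(326.5 + 355.9)(143.4 − 135) = 2866.08.
Government spending = 28 × 355.9 = 9965.2.
Net change = 6687.52 + 2866.08 − 9965.2 = -411.6. The loss equals the DWL triangle ½·28·29.4.

Net change in total surplus = -411.6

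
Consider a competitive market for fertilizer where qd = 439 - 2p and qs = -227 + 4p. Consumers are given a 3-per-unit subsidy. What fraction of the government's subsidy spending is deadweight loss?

Pre-subsidy: 439 - 2p = -227 + 4p gives p* = 111, q* = 217.
With the rebate, buyers effectively pay pb = ps − 3, where ps is the price sellers receive.
Demand in terms of ps becomes qd = 439 − 2(ps − 3) = 445 - 2ps. Setting this equal to supply: 445 - 2ps = -227 + 4ps, so ps = 112.
Buyers pay pb = 112 − 3 = 109; q' = -227 + 4·112 = 221.
ΔCS = ½(217 + 221)(111 − 109) = 438; ΔPS = ½(217 + 221)(112 − 111) = 219.
Government spending = 3 × 221 = 663.
DWL = ½ × 3 × (221 − 217) = 6; fraction = 6 / 663 = 2/221.

DWL / government spending = 2/221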